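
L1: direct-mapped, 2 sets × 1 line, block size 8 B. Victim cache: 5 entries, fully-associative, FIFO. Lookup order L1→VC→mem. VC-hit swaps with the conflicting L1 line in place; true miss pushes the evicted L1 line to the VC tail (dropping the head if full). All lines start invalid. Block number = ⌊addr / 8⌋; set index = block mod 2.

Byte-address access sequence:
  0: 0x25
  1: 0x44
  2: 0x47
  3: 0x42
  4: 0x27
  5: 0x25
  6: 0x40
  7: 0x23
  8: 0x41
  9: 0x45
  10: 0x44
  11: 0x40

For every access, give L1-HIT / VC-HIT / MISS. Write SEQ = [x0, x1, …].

SEQ = [MISS, MISS, L1-HIT, L1-HIT, VC-HIT, L1-HIT, VC-HIT, VC-HIT, VC-HIT, L1-HIT, L1-HIT, L1-HIT]

#0 0x25→b4/s0 MISS; vc=[]
#1 0x44→b8/s0 MISS; vc=[4]
#2 0x47→b8/s0 L1-HIT; vc=[4]
#3 0x42→b8/s0 L1-HIT; vc=[4]
#4 0x27→b4/s0 VC-HIT; vc=[8]
#5 0x25→b4/s0 L1-HIT; vc=[8]
#6 0x40→b8/s0 VC-HIT; vc=[4]
#7 0x23→b4/s0 VC-HIT; vc=[8]
#8 0x41→b8/s0 VC-HIT; vc=[4]
#9 0x45→b8/s0 L1-HIT; vc=[4]
#10 0x44→b8/s0 L1-HIT; vc=[4]
#11 0x40→b8/s0 L1-HIT; vc=[4]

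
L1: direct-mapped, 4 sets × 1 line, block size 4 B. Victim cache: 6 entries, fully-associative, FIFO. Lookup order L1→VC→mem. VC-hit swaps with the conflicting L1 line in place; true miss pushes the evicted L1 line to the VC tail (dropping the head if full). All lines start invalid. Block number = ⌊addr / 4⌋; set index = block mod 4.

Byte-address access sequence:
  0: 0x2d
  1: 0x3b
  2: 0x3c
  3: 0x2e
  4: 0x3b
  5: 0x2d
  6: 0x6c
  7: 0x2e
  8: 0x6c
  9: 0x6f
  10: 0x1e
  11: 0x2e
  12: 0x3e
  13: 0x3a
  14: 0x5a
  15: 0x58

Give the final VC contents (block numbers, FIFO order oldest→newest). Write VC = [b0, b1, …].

#0 0x2d→b11/s3 MISS; vc=[]
#1 0x3b→b14/s2 MISS; vc=[]
#2 0x3c→b15/s3 MISS; vc=[11]
#3 0x2e→b11/s3 VC-HIT; vc=[15]
#4 0x3b→b14/s2 L1-HIT; vc=[15]
#5 0x2d→b11/s3 L1-HIT; vc=[15]
#6 0x6c→b27/s3 MISS; vc=[15,11]
#7 0x2e→b11/s3 VC-HIT; vc=[15,27]
#8 0x6c→b27/s3 VC-HIT; vc=[15,11]
#9 0x6f→b27/s3 L1-HIT; vc=[15,11]
#10 0x1e→b7/s3 MISS; vc=[15,11,27]
#11 0x2e→b11/s3 VC-HIT; vc=[15,7,27]
#12 0x3e→b15/s3 VC-HIT; vc=[11,7,27]
#13 0x3a→b14/s2 L1-HIT; vc=[11,7,27]
#14 0x5a→b22/s2 MISS; vc=[11,7,27,14]
#15 0x58→b22/s2 L1-HIT; vc=[11,7,27,14]

VC = [11, 7, 27, 14]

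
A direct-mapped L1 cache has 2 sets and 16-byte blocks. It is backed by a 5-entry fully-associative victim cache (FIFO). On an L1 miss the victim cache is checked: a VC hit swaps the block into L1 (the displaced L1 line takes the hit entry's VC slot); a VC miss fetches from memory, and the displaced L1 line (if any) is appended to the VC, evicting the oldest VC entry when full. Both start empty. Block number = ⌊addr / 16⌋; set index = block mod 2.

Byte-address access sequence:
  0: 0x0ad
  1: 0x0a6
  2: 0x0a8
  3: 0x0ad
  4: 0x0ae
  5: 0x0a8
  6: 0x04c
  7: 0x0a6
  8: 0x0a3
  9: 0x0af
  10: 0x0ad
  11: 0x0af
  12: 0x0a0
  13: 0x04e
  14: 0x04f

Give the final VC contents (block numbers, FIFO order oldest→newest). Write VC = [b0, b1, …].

#0 0xad→b10/s0 MISS; vc=[]
#1 0xa6→b10/s0 L1-HIT; vc=[]
#2 0xa8→b10/s0 L1-HIT; vc=[]
#3 0xad→b10/s0 L1-HIT; vc=[]
#4 0xae→b10/s0 L1-HIT; vc=[]
#5 0xa8→b10/s0 L1-HIT; vc=[]
#6 0x4c→b4/s0 MISS; vc=[10]
#7 0xa6→b10/s0 VC-HIT; vc=[4]
#8 0xa3→b10/s0 L1-HIT; vc=[4]
#9 0xaf→b10/s0 L1-HIT; vc=[4]
#10 0xad→b10/s0 L1-HIT; vc=[4]
#11 0xaf→b10/s0 L1-HIT; vc=[4]
#12 0xa0→b10/s0 L1-HIT; vc=[4]
#13 0x4e→b4/s0 VC-HIT; vc=[10]
#14 0x4f→b4/s0 L1-HIT; vc=[10]

VC = [10]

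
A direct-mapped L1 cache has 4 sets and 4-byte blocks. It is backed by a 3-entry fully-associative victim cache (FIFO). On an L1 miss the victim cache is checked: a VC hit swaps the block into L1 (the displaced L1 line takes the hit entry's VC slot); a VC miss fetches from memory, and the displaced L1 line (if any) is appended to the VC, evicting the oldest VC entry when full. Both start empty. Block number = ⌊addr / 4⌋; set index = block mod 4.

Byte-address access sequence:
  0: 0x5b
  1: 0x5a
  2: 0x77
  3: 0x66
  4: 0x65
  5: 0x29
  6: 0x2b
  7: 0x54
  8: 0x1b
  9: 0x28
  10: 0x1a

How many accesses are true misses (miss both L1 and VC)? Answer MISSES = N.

MISSES = 6

#0 0x5b→b22/s2 MISS; vc=[]
#1 0x5a→b22/s2 L1-HIT; vc=[]
#2 0x77→b29/s1 MISS; vc=[]
#3 0x66→b25/s1 MISS; vc=[29]
#4 0x65→b25/s1 L1-HIT; vc=[29]
#5 0x29→b10/s2 MISS; vc=[29,22]
#6 0x2b→b10/s2 L1-HIT; vc=[29,22]
#7 0x54→b21/s1 MISS; vc=[29,22,25]
#8 0x1b→b6/s2 MISS; vc=[22,25,10]
#9 0x28→b10/s2 VC-HIT; vc=[22,25,6]
#10 0x1a→b6/s2 VC-HIT; vc=[22,25,10]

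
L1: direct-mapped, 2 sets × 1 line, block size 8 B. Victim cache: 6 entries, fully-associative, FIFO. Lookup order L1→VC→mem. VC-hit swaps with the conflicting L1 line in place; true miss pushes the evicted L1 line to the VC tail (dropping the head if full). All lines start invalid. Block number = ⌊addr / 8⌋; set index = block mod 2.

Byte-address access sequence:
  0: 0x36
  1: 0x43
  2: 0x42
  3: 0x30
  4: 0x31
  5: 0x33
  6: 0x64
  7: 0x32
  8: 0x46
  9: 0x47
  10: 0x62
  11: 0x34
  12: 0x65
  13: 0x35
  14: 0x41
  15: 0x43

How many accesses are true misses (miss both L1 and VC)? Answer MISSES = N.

MISSES = 3

#0 0x36→b6/s0 MISS; vc=[]
#1 0x43→b8/s0 MISS; vc=[6]
#2 0x42→b8/s0 L1-HIT; vc=[6]
#3 0x30→b6/s0 VC-HIT; vc=[8]
#4 0x31→b6/s0 L1-HIT; vc=[8]
#5 0x33→b6/s0 L1-HIT; vc=[8]
#6 0x64→b12/s0 MISS; vc=[8,6]
#7 0x32→b6/s0 VC-HIT; vc=[8,12]
#8 0x46→b8/s0 VC-HIT; vc=[6,12]
#9 0x47→b8/s0 L1-HIT; vc=[6,12]
#10 0x62→b12/s0 VC-HIT; vc=[6,8]
#11 0x34→b6/s0 VC-HIT; vc=[12,8]
#12 0x65→b12/s0 VC-HIT; vc=[6,8]
#13 0x35→b6/s0 VC-HIT; vc=[12,8]
#14 0x41→b8/s0 VC-HIT; vc=[12,6]
#15 0x43→b8/s0 L1-HIT; vc=[12,6]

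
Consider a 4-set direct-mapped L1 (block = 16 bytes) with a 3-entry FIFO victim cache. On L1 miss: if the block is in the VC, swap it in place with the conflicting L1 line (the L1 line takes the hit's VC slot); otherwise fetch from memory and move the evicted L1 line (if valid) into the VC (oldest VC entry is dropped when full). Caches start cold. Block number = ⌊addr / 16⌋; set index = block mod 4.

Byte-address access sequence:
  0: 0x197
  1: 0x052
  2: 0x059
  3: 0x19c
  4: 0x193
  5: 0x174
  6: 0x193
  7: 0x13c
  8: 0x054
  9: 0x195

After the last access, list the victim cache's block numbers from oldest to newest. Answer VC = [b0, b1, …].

VC = [5, 23]

  [0] addr=0x197 blk=25 s=1: MISS | VC []
  [1] addr=0x52 blk=5 s=1: MISS | VC [25]
  [2] addr=0x59 blk=5 s=1: L1-HIT | VC [25]
  [3] addr=0x19c blk=25 s=1: VC-HIT | VC [5]
  [4] addr=0x193 blk=25 s=1: L1-HIT | VC [5]
  [5] addr=0x174 blk=23 s=3: MISS | VC [5]
  [6] addr=0x193 blk=25 s=1: L1-HIT | VC [5]
  [7] addr=0x13c blk=19 s=3: MISS | VC [5, 23]
  [8] addr=0x54 blk=5 s=1: VC-HIT | VC [25, 23]
  [9] addr=0x195 blk=25 s=1: VC-HIT | VC [5, 23]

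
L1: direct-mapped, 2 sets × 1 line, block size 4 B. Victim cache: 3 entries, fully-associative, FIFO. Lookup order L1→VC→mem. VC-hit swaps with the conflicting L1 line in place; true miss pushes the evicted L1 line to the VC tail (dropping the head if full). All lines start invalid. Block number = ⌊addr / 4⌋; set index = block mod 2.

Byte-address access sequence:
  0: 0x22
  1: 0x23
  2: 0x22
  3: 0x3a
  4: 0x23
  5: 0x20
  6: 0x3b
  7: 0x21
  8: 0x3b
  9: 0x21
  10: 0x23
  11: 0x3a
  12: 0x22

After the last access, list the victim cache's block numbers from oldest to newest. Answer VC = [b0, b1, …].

VC = [14]

  [0] addr=0x22 blk=8 s=0: MISS | VC []
  [1] addr=0x23 blk=8 s=0: L1-HIT | VC []
  [2] addr=0x22 blk=8 s=0: L1-HIT | VC []
  [3] addr=0x3a blk=14 s=0: MISS | VC [8]
  [4] addr=0x23 blk=8 s=0: VC-HIT | VC [14]
  [5] addr=0x20 blk=8 s=0: L1-HIT | VC [14]
  [6] addr=0x3b blk=14 s=0: VC-HIT | VC [8]
  [7] addr=0x21 blk=8 s=0: VC-HIT | VC [14]
  [8] addr=0x3b blk=14 s=0: VC-HIT | VC [8]
  [9] addr=0x21 blk=8 s=0: VC-HIT | VC [14]
  [10] addr=0x23 blk=8 s=0: L1-HIT | VC [14]
  [11] addr=0x3a blk=14 s=0: VC-HIT | VC [8]
  [12] addr=0x22 blk=8 s=0: VC-HIT | VC [14]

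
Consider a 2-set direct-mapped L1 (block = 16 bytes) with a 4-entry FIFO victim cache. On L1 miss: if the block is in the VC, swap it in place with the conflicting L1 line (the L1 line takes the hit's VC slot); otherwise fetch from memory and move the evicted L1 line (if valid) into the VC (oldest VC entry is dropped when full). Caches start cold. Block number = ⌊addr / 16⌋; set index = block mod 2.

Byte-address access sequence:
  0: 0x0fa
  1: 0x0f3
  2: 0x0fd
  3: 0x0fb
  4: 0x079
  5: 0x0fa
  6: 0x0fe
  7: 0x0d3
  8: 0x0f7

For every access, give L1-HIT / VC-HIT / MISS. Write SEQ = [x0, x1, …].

SEQ = [MISS, L1-HIT, L1-HIT, L1-HIT, MISS, VC-HIT, L1-HIT, MISS, VC-HIT]

  [0] addr=0xfa blk=15 s=1: MISS | VC []
  [1] addr=0xf3 blk=15 s=1: L1-HIT | VC []
  [2] addr=0xfd blk=15 s=1: L1-HIT | VC []
  [3] addr=0xfb blk=15 s=1: L1-HIT | VC []
  [4] addr=0x79 blk=7 s=1: MISS | VC [15]
  [5] addr=0xfa blk=15 s=1: VC-HIT | VC [7]
  [6] addr=0xfe blk=15 s=1: L1-HIT | VC [7]
  [7] addr=0xd3 blk=13 s=1: MISS | VC [7, 15]
  [8] addr=0xf7 blk=15 s=1: VC-HIT | VC [7, 13]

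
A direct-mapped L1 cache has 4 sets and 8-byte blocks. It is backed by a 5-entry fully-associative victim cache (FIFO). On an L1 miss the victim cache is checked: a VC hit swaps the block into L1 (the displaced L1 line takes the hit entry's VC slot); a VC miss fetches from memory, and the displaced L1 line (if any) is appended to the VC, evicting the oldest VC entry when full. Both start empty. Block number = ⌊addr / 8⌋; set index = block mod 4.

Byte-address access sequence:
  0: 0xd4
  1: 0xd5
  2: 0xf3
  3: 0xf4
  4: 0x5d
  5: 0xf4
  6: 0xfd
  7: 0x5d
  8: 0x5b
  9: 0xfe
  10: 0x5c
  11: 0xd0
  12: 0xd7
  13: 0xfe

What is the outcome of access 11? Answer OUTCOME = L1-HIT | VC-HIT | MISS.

OUTCOME = VC-HIT

  [0] addr=0xd4 blk=26 s=2: MISS | VC []
  [1] addr=0xd5 blk=26 s=2: L1-HIT | VC []
  [2] addr=0xf3 blk=30 s=2: MISS | VC [26]
  [3] addr=0xf4 blk=30 s=2: L1-HIT | VC [26]
  [4] addr=0x5d blk=11 s=3: MISS | VC [26]
  [5] addr=0xf4 blk=30 s=2: L1-HIT | VC [26]
  [6] addr=0xfd blk=31 s=3: MISS | VC [26, 11]
  [7] addr=0x5d blk=11 s=3: VC-HIT | VC [26, 31]
  [8] addr=0x5b blk=11 s=3: L1-HIT | VC [26, 31]
  [9] addr=0xfe blk=31 s=3: VC-HIT | VC [26, 11]
  [10] addr=0x5c blk=11 s=3: VC-HIT | VC [26, 31]
  [11] addr=0xd0 blk=26 s=2: VC-HIT | VC [30, 31]
  [12] addr=0xd7 blk=26 s=2: L1-HIT | VC [30, 31]
  [13] addr=0xfe blk=31 s=3: VC-HIT | VC [30, 11]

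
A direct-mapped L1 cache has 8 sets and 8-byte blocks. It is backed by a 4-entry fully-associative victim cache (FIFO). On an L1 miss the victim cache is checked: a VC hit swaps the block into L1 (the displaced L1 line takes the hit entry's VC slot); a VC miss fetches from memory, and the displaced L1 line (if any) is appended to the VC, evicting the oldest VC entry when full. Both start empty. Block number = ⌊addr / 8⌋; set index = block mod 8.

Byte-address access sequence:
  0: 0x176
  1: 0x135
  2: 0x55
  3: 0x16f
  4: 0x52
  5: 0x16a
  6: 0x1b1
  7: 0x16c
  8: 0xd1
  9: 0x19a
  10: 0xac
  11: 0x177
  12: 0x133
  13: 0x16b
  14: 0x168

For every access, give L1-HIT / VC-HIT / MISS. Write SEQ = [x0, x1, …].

SEQ = [MISS, MISS, MISS, MISS, L1-HIT, L1-HIT, MISS, L1-HIT, MISS, MISS, MISS, VC-HIT, VC-HIT, VC-HIT, L1-HIT]

0: 0x176 (blk 46, set 6) → MISS  vc=[]
1: 0x135 (blk 38, set 6) → MISS  vc=[46]
2: 0x55 (blk 10, set 2) → MISS  vc=[46]
3: 0x16f (blk 45, set 5) → MISS  vc=[46]
4: 0x52 (blk 10, set 2) → L1-HIT  vc=[46]
5: 0x16a (blk 45, set 5) → L1-HIT  vc=[46]
6: 0x1b1 (blk 54, set 6) → MISS  vc=[46, 38]
7: 0x16c (blk 45, set 5) → L1-HIT  vc=[46, 38]
8: 0xd1 (blk 26, set 2) → MISS  vc=[46, 38, 10]
9: 0x19a (blk 51, set 3) → MISS  vc=[46, 38, 10]
10: 0xac (blk 21, set 5) → MISS  vc=[46, 38, 10, 45]
11: 0x177 (blk 46, set 6) → VC-HIT  vc=[54, 38, 10, 45]
12: 0x133 (blk 38, set 6) → VC-HIT  vc=[54, 46, 10, 45]
13: 0x16b (blk 45, set 5) → VC-HIT  vc=[54, 46, 10, 21]
14: 0x168 (blk 45, set 5) → L1-HIT  vc=[54, 46, 10, 21]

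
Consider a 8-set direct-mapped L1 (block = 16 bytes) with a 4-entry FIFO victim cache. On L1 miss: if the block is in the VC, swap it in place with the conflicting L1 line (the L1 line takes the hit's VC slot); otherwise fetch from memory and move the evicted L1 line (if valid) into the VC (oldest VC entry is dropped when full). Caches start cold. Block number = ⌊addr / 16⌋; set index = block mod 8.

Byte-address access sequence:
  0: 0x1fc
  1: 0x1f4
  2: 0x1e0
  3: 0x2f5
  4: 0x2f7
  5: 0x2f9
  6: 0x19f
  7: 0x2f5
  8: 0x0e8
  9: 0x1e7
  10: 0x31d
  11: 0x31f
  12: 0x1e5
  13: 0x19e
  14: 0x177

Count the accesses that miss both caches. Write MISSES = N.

#0 0x1fc→b31/s7 MISS; vc=[]
#1 0x1f4→b31/s7 L1-HIT; vc=[]
#2 0x1e0→b30/s6 MISS; vc=[]
#3 0x2f5→b47/s7 MISS; vc=[31]
#4 0x2f7→b47/s7 L1-HIT; vc=[31]
#5 0x2f9→b47/s7 L1-HIT; vc=[31]
#6 0x19f→b25/s1 MISS; vc=[31]
#7 0x2f5→b47/s7 L1-HIT; vc=[31]
#8 0xe8→b14/s6 MISS; vc=[31,30]
#9 0x1e7→b30/s6 VC-HIT; vc=[31,14]
#10 0x31d→b49/s1 MISS; vc=[31,14,25]
#11 0x31f→b49/s1 L1-HIT; vc=[31,14,25]
#12 0x1e5→b30/s6 L1-HIT; vc=[31,14,25]
#13 0x19e→b25/s1 VC-HIT; vc=[31,14,49]
#14 0x177→b23/s7 MISS; vc=[31,14,49,47]

MISSES = 7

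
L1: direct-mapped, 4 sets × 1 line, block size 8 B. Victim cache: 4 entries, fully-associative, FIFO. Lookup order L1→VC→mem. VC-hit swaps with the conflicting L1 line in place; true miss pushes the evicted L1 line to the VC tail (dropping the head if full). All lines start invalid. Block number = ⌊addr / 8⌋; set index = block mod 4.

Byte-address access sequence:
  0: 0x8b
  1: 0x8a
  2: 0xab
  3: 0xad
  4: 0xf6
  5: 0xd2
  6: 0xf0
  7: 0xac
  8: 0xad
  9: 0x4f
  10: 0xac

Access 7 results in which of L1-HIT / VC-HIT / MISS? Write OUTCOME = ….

0: 0x8b (blk 17, set 1) → MISS  vc=[]
1: 0x8a (blk 17, set 1) → L1-HIT  vc=[]
2: 0xab (blk 21, set 1) → MISS  vc=[17]
3: 0xad (blk 21, set 1) → L1-HIT  vc=[17]
4: 0xf6 (blk 30, set 2) → MISS  vc=[17]
5: 0xd2 (blk 26, set 2) → MISS  vc=[17, 30]
6: 0xf0 (blk 30, set 2) → VC-HIT  vc=[17, 26]
7: 0xac (blk 21, set 1) → L1-HIT  vc=[17, 26]
8: 0xad (blk 21, set 1) → L1-HIT  vc=[17, 26]
9: 0x4f (blk 9, set 1) → MISS  vc=[17, 26, 21]
10: 0xac (blk 21, set 1) → VC-HIT  vc=[17, 26, 9]

OUTCOME = L1-HIT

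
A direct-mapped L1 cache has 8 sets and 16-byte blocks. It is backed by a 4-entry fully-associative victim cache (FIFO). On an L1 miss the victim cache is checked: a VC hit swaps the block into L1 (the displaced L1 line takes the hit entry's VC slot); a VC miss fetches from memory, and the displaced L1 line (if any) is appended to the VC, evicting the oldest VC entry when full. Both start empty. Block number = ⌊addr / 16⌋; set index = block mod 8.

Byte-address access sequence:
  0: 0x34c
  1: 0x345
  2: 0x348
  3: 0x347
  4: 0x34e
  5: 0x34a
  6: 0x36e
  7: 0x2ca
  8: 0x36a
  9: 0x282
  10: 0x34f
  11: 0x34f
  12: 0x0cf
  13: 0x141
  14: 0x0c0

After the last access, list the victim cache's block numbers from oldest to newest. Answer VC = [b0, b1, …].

#0 0x34c→b52/s4 MISS; vc=[]
#1 0x345→b52/s4 L1-HIT; vc=[]
#2 0x348→b52/s4 L1-HIT; vc=[]
#3 0x347→b52/s4 L1-HIT; vc=[]
#4 0x34e→b52/s4 L1-HIT; vc=[]
#5 0x34a→b52/s4 L1-HIT; vc=[]
#6 0x36e→b54/s6 MISS; vc=[]
#7 0x2ca→b44/s4 MISS; vc=[52]
#8 0x36a→b54/s6 L1-HIT; vc=[52]
#9 0x282→b40/s0 MISS; vc=[52]
#10 0x34f→b52/s4 VC-HIT; vc=[44]
#11 0x34f→b52/s4 L1-HIT; vc=[44]
#12 0xcf→b12/s4 MISS; vc=[44,52]
#13 0x141→b20/s4 MISS; vc=[44,52,12]
#14 0xc0→b12/s4 VC-HIT; vc=[44,52,20]

VC = [44, 52, 20]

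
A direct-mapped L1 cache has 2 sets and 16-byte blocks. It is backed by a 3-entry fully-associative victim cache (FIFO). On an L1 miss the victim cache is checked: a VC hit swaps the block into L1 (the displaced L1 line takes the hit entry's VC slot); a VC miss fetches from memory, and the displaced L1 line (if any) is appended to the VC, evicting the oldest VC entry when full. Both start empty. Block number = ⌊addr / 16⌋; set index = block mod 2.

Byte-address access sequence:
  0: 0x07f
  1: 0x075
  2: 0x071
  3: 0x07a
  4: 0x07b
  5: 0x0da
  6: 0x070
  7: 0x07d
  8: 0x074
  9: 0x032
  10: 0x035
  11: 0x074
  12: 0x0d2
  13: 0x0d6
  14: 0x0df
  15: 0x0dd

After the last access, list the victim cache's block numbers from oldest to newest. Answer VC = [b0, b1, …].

0: 0x7f (blk 7, set 1) → MISS  vc=[]
1: 0x75 (blk 7, set 1) → L1-HIT  vc=[]
2: 0x71 (blk 7, set 1) → L1-HIT  vc=[]
3: 0x7a (blk 7, set 1) → L1-HIT  vc=[]
4: 0x7b (blk 7, set 1) → L1-HIT  vc=[]
5: 0xda (blk 13, set 1) → MISS  vc=[7]
6: 0x70 (blk 7, set 1) → VC-HIT  vc=[13]
7: 0x7d (blk 7, set 1) → L1-HIT  vc=[13]
8: 0x74 (blk 7, set 1) → L1-HIT  vc=[13]
9: 0x32 (blk 3, set 1) → MISS  vc=[13, 7]
10: 0x35 (blk 3, set 1) → L1-HIT  vc=[13, 7]
11: 0x74 (blk 7, set 1) → VC-HIT  vc=[13, 3]
12: 0xd2 (blk 13, set 1) → VC-HIT  vc=[7, 3]
13: 0xd6 (blk 13, set 1) → L1-HIT  vc=[7, 3]
14: 0xdf (blk 13, set 1) → L1-HIT  vc=[7, 3]
15: 0xdd (blk 13, set 1) → L1-HIT  vc=[7, 3]

VC = [7, 3]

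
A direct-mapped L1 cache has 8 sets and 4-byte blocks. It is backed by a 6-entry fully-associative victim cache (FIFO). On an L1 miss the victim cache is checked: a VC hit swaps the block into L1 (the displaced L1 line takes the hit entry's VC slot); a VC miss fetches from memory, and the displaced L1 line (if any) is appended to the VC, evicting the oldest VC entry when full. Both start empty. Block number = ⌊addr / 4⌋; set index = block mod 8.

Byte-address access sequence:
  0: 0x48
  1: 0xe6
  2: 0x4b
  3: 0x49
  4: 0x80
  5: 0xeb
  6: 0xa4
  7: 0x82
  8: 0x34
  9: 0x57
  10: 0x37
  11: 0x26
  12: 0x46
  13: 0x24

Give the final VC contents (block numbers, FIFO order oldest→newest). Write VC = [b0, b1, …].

  [0] addr=0x48 blk=18 s=2: MISS | VC []
  [1] addr=0xe6 blk=57 s=1: MISS | VC []
  [2] addr=0x4b blk=18 s=2: L1-HIT | VC []
  [3] addr=0x49 blk=18 s=2: L1-HIT | VC []
  [4] addr=0x80 blk=32 s=0: MISS | VC []
  [5] addr=0xeb blk=58 s=2: MISS | VC [18]
  [6] addr=0xa4 blk=41 s=1: MISS | VC [18, 57]
  [7] addr=0x82 blk=32 s=0: L1-HIT | VC [18, 57]
  [8] addr=0x34 blk=13 s=5: MISS | VC [18, 57]
  [9] addr=0x57 blk=21 s=5: MISS | VC [18, 57, 13]
  [10] addr=0x37 blk=13 s=5: VC-HIT | VC [18, 57, 21]
  [11] addr=0x26 blk=9 s=1: MISS | VC [18, 57, 21, 41]
  [12] addr=0x46 blk=17 s=1: MISS | VC [18, 57, 21, 41, 9]
  [13] addr=0x24 blk=9 s=1: VC-HIT | VC [18, 57, 21, 41, 17]

VC = [18, 57, 21, 41, 17]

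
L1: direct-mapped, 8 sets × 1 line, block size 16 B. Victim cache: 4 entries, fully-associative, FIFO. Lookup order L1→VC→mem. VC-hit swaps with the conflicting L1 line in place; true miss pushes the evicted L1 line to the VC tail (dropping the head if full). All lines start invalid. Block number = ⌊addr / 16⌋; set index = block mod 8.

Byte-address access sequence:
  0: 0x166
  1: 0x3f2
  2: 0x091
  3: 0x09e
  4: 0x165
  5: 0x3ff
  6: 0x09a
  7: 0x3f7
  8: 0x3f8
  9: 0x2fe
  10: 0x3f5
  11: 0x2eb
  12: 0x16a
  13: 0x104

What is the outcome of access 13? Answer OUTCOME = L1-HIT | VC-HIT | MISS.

#0 0x166→b22/s6 MISS; vc=[]
#1 0x3f2→b63/s7 MISS; vc=[]
#2 0x91→b9/s1 MISS; vc=[]
#3 0x9e→b9/s1 L1-HIT; vc=[]
#4 0x165→b22/s6 L1-HIT; vc=[]
#5 0x3ff→b63/s7 L1-HIT; vc=[]
#6 0x9a→b9/s1 L1-HIT; vc=[]
#7 0x3f7→b63/s7 L1-HIT; vc=[]
#8 0x3f8→b63/s7 L1-HIT; vc=[]
#9 0x2fe→b47/s7 MISS; vc=[63]
#10 0x3f5→b63/s7 VC-HIT; vc=[47]
#11 0x2eb→b46/s6 MISS; vc=[47,22]
#12 0x16a→b22/s6 VC-HIT; vc=[47,46]
#13 0x104→b16/s0 MISS; vc=[47,46]

OUTCOME = MISS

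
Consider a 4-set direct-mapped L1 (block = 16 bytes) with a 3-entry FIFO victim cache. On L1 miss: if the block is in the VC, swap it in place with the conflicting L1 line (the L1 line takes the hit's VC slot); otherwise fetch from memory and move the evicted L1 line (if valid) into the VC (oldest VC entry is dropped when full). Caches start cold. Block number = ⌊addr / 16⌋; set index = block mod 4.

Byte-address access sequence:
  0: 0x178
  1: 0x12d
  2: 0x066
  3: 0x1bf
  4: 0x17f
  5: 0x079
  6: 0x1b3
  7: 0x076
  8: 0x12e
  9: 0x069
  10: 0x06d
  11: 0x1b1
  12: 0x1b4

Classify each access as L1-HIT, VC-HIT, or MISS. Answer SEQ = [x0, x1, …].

SEQ = [MISS, MISS, MISS, MISS, VC-HIT, MISS, VC-HIT, VC-HIT, VC-HIT, VC-HIT, L1-HIT, VC-HIT, L1-HIT]

#0 0x178→b23/s3 MISS; vc=[]
#1 0x12d→b18/s2 MISS; vc=[]
#2 0x66→b6/s2 MISS; vc=[18]
#3 0x1bf→b27/s3 MISS; vc=[18,23]
#4 0x17f→b23/s3 VC-HIT; vc=[18,27]
#5 0x79→b7/s3 MISS; vc=[18,27,23]
#6 0x1b3→b27/s3 VC-HIT; vc=[18,7,23]
#7 0x76→b7/s3 VC-HIT; vc=[18,27,23]
#8 0x12e→b18/s2 VC-HIT; vc=[6,27,23]
#9 0x69→b6/s2 VC-HIT; vc=[18,27,23]
#10 0x6d→b6/s2 L1-HIT; vc=[18,27,23]
#11 0x1b1→b27/s3 VC-HIT; vc=[18,7,23]
#12 0x1b4→b27/s3 L1-HIT; vc=[18,7,23]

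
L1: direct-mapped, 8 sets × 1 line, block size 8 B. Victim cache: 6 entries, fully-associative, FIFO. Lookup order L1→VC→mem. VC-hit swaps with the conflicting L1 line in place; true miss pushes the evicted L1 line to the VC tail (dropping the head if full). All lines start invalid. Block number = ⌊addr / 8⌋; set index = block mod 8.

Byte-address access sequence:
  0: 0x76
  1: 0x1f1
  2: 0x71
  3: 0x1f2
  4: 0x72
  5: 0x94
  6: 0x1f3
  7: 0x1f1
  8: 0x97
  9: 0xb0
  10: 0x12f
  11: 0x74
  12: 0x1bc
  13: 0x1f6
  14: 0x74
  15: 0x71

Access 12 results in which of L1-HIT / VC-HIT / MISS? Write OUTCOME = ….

0: 0x76 (blk 14, set 6) → MISS  vc=[]
1: 0x1f1 (blk 62, set 6) → MISS  vc=[14]
2: 0x71 (blk 14, set 6) → VC-HIT  vc=[62]
3: 0x1f2 (blk 62, set 6) → VC-HIT  vc=[14]
4: 0x72 (blk 14, set 6) → VC-HIT  vc=[62]
5: 0x94 (blk 18, set 2) → MISS  vc=[62]
6: 0x1f3 (blk 62, set 6) → VC-HIT  vc=[14]
7: 0x1f1 (blk 62, set 6) → L1-HIT  vc=[14]
8: 0x97 (blk 18, set 2) → L1-HIT  vc=[14]
9: 0xb0 (blk 22, set 6) → MISS  vc=[14, 62]
10: 0x12f (blk 37, set 5) → MISS  vc=[14, 62]
11: 0x74 (blk 14, set 6) → VC-HIT  vc=[22, 62]
12: 0x1bc (blk 55, set 7) → MISS  vc=[22, 62]
13: 0x1f6 (blk 62, set 6) → VC-HIT  vc=[22, 14]
14: 0x74 (blk 14, set 6) → VC-HIT  vc=[22, 62]
15: 0x71 (blk 14, set 6) → L1-HIT  vc=[22, 62]

OUTCOME = MISS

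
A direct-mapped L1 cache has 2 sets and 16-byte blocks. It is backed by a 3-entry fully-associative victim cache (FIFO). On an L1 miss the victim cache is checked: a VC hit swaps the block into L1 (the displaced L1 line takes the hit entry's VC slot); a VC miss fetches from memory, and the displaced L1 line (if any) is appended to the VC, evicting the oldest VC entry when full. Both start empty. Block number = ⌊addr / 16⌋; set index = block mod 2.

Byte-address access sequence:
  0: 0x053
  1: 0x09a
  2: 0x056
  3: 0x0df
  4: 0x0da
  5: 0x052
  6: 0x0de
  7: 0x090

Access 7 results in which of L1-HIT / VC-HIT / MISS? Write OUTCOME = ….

0: 0x53 (blk 5, set 1) → MISS  vc=[]
1: 0x9a (blk 9, set 1) → MISS  vc=[5]
2: 0x56 (blk 5, set 1) → VC-HIT  vc=[9]
3: 0xdf (blk 13, set 1) → MISS  vc=[9, 5]
4: 0xda (blk 13, set 1) → L1-HIT  vc=[9, 5]
5: 0x52 (blk 5, set 1) → VC-HIT  vc=[9, 13]
6: 0xde (blk 13, set 1) → VC-HIT  vc=[9, 5]
7: 0x90 (blk 9, set 1) → VC-HIT  vc=[13, 5]

OUTCOME = VC-HIT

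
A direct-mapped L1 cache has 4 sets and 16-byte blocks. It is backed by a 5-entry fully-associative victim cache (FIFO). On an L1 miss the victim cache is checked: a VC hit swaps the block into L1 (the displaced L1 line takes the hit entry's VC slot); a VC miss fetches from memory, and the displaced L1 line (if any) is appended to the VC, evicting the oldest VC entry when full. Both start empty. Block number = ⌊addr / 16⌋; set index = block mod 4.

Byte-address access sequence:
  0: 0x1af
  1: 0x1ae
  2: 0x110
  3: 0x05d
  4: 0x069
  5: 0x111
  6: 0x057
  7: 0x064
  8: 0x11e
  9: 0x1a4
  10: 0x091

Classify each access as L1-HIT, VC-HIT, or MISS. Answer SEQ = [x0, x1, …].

SEQ = [MISS, L1-HIT, MISS, MISS, MISS, VC-HIT, VC-HIT, L1-HIT, VC-HIT, VC-HIT, MISS]

  [0] addr=0x1af blk=26 s=2: MISS | VC []
  [1] addr=0x1ae blk=26 s=2: L1-HIT | VC []
  [2] addr=0x110 blk=17 s=1: MISS | VC []
  [3] addr=0x5d blk=5 s=1: MISS | VC [17]
  [4] addr=0x69 blk=6 s=2: MISS | VC [17, 26]
  [5] addr=0x111 blk=17 s=1: VC-HIT | VC [5, 26]
  [6] addr=0x57 blk=5 s=1: VC-HIT | VC [17, 26]
  [7] addr=0x64 blk=6 s=2: L1-HIT | VC [17, 26]
  [8] addr=0x11e blk=17 s=1: VC-HIT | VC [5, 26]
  [9] addr=0x1a4 blk=26 s=2: VC-HIT | VC [5, 6]
  [10] addr=0x91 blk=9 s=1: MISS | VC [5, 6, 17]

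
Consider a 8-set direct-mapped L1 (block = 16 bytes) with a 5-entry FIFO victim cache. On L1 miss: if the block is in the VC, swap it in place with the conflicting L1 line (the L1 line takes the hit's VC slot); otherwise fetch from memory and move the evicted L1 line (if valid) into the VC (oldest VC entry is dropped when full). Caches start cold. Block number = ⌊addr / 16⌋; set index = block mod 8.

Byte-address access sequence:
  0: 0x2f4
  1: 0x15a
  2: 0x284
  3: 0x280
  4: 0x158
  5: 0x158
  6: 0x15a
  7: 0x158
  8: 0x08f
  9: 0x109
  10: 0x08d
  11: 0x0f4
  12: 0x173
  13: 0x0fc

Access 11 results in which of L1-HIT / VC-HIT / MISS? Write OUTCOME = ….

#0 0x2f4→b47/s7 MISS; vc=[]
#1 0x15a→b21/s5 MISS; vc=[]
#2 0x284→b40/s0 MISS; vc=[]
#3 0x280→b40/s0 L1-HIT; vc=[]
#4 0x158→b21/s5 L1-HIT; vc=[]
#5 0x158→b21/s5 L1-HIT; vc=[]
#6 0x15a→b21/s5 L1-HIT; vc=[]
#7 0x158→b21/s5 L1-HIT; vc=[]
#8 0x8f→b8/s0 MISS; vc=[40]
#9 0x109→b16/s0 MISS; vc=[40,8]
#10 0x8d→b8/s0 VC-HIT; vc=[40,16]
#11 0xf4→b15/s7 MISS; vc=[40,16,47]
#12 0x173→b23/s7 MISS; vc=[40,16,47,15]
#13 0xfc→b15/s7 VC-HIT; vc=[40,16,47,23]

OUTCOME = MISS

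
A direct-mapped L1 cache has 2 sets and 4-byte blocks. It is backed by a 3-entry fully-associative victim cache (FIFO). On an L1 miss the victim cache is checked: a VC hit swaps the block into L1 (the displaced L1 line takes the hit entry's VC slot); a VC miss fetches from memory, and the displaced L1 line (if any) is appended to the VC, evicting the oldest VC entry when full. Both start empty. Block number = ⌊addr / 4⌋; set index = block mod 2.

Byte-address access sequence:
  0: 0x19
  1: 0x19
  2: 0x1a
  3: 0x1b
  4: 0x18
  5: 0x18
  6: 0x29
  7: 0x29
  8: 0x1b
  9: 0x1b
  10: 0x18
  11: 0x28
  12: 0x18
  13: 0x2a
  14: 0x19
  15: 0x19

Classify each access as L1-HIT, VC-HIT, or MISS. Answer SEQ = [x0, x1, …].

  [0] addr=0x19 blk=6 s=0: MISS | VC []
  [1] addr=0x19 blk=6 s=0: L1-HIT | VC []
  [2] addr=0x1a blk=6 s=0: L1-HIT | VC []
  [3] addr=0x1b blk=6 s=0: L1-HIT | VC []
  [4] addr=0x18 blk=6 s=0: L1-HIT | VC []
  [5] addr=0x18 blk=6 s=0: L1-HIT | VC []
  [6] addr=0x29 blk=10 s=0: MISS | VC [6]
  [7] addr=0x29 blk=10 s=0: L1-HIT | VC [6]
  [8] addr=0x1b blk=6 s=0: VC-HIT | VC [10]
  [9] addr=0x1b blk=6 s=0: L1-HIT | VC [10]
  [10] addr=0x18 blk=6 s=0: L1-HIT | VC [10]
  [11] addr=0x28 blk=10 s=0: VC-HIT | VC [6]
  [12] addr=0x18 blk=6 s=0: VC-HIT | VC [10]
  [13] addr=0x2a blk=10 s=0: VC-HIT | VC [6]
  [14] addr=0x19 blk=6 s=0: VC-HIT | VC [10]
  [15] addr=0x19 blk=6 s=0: L1-HIT | VC [10]

SEQ = [MISS, L1-HIT, L1-HIT, L1-HIT, L1-HIT, L1-HIT, MISS, L1-HIT, VC-HIT, L1-HIT, L1-HIT, VC-HIT, VC-HIT, VC-HIT, VC-HIT, L1-HIT]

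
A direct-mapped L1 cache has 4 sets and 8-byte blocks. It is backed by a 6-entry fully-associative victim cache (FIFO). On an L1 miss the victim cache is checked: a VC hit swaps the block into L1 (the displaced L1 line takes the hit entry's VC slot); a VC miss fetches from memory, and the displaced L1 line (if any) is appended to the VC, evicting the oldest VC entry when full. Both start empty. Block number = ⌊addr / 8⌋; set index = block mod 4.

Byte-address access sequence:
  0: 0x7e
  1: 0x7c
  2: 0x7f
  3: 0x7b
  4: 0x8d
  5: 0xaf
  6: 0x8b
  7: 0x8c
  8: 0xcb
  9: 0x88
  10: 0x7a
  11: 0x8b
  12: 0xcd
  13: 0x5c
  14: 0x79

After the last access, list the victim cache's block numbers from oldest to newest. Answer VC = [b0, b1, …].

VC = [21, 17, 11]

  [0] addr=0x7e blk=15 s=3: MISS | VC []
  [1] addr=0x7c blk=15 s=3: L1-HIT | VC []
  [2] addr=0x7f blk=15 s=3: L1-HIT | VC []
  [3] addr=0x7b blk=15 s=3: L1-HIT | VC []
  [4] addr=0x8d blk=17 s=1: MISS | VC []
  [5] addr=0xaf blk=21 s=1: MISS | VC [17]
  [6] addr=0x8b blk=17 s=1: VC-HIT | VC [21]
  [7] addr=0x8c blk=17 s=1: L1-HIT | VC [21]
  [8] addr=0xcb blk=25 s=1: MISS | VC [21, 17]
  [9] addr=0x88 blk=17 s=1: VC-HIT | VC [21, 25]
  [10] addr=0x7a blk=15 s=3: L1-HIT | VC [21, 25]
  [11] addr=0x8b blk=17 s=1: L1-HIT | VC [21, 25]
  [12] addr=0xcd blk=25 s=1: VC-HIT | VC [21, 17]
  [13] addr=0x5c blk=11 s=3: MISS | VC [21, 17, 15]
  [14] addr=0x79 blk=15 s=3: VC-HIT | VC [21, 17, 11]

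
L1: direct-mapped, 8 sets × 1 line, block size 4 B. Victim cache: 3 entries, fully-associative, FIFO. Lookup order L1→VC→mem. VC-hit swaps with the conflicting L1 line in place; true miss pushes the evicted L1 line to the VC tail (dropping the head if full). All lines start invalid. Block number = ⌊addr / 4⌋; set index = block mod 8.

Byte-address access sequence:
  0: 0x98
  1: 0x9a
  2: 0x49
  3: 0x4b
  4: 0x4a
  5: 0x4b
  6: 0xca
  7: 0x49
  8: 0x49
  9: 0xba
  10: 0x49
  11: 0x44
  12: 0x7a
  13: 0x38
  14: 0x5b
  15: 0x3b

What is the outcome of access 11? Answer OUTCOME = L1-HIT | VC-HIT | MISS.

#0 0x98→b38/s6 MISS; vc=[]
#1 0x9a→b38/s6 L1-HIT; vc=[]
#2 0x49→b18/s2 MISS; vc=[]
#3 0x4b→b18/s2 L1-HIT; vc=[]
#4 0x4a→b18/s2 L1-HIT; vc=[]
#5 0x4b→b18/s2 L1-HIT; vc=[]
#6 0xca→b50/s2 MISS; vc=[18]
#7 0x49→b18/s2 VC-HIT; vc=[50]
#8 0x49→b18/s2 L1-HIT; vc=[50]
#9 0xba→b46/s6 MISS; vc=[50,38]
#10 0x49→b18/s2 L1-HIT; vc=[50,38]
#11 0x44→b17/s1 MISS; vc=[50,38]
#12 0x7a→b30/s6 MISS; vc=[50,38,46]
#13 0x38→b14/s6 MISS; vc=[38,46,30]
#14 0x5b→b22/s6 MISS; vc=[46,30,14]
#15 0x3b→b14/s6 VC-HIT; vc=[46,30,22]

OUTCOME = MISS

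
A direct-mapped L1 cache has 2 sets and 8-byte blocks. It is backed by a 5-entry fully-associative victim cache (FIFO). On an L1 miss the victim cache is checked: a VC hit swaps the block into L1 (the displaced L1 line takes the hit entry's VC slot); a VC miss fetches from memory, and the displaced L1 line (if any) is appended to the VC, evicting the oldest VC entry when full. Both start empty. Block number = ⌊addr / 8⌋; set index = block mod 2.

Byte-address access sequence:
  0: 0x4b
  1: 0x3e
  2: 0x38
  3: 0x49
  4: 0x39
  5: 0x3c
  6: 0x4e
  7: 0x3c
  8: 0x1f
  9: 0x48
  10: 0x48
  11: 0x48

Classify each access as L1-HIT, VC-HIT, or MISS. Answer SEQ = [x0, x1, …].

#0 0x4b→b9/s1 MISS; vc=[]
#1 0x3e→b7/s1 MISS; vc=[9]
#2 0x38→b7/s1 L1-HIT; vc=[9]
#3 0x49→b9/s1 VC-HIT; vc=[7]
#4 0x39→b7/s1 VC-HIT; vc=[9]
#5 0x3c→b7/s1 L1-HIT; vc=[9]
#6 0x4e→b9/s1 VC-HIT; vc=[7]
#7 0x3c→b7/s1 VC-HIT; vc=[9]
#8 0x1f→b3/s1 MISS; vc=[9,7]
#9 0x48→b9/s1 VC-HIT; vc=[3,7]
#10 0x48→b9/s1 L1-HIT; vc=[3,7]
#11 0x48→b9/s1 L1-HIT; vc=[3,7]

SEQ = [MISS, MISS, L1-HIT, VC-HIT, VC-HIT, L1-HIT, VC-HIT, VC-HIT, MISS, VC-HIT, L1-HIT, L1-HIT]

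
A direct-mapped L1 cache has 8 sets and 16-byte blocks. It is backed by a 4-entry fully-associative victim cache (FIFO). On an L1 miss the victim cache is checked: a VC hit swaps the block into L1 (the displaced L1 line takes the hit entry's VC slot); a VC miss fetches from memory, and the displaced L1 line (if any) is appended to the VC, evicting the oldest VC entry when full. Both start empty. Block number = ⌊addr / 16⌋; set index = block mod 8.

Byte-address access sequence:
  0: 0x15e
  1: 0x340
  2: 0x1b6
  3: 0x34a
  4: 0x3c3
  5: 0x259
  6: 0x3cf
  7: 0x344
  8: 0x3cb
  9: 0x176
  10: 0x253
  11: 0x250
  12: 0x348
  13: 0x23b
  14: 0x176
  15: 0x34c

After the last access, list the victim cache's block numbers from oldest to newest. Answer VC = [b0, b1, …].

  [0] addr=0x15e blk=21 s=5: MISS | VC []
  [1] addr=0x340 blk=52 s=4: MISS | VC []
  [2] addr=0x1b6 blk=27 s=3: MISS | VC []
  [3] addr=0x34a blk=52 s=4: L1-HIT | VC []
  [4] addr=0x3c3 blk=60 s=4: MISS | VC [52]
  [5] addr=0x259 blk=37 s=5: MISS | VC [52, 21]
  [6] addr=0x3cf blk=60 s=4: L1-HIT | VC [52, 21]
  [7] addr=0x344 blk=52 s=4: VC-HIT | VC [60, 21]
  [8] addr=0x3cb blk=60 s=4: VC-HIT | VC [52, 21]
  [9] addr=0x176 blk=23 s=7: MISS | VC [52, 21]
  [10] addr=0x253 blk=37 s=5: L1-HIT | VC [52, 21]
  [11] addr=0x250 blk=37 s=5: L1-HIT | VC [52, 21]
  [12] addr=0x348 blk=52 s=4: VC-HIT | VC [60, 21]
  [13] addr=0x23b blk=35 s=3: MISS | VC [60, 21, 27]
  [14] addr=0x176 blk=23 s=7: L1-HIT | VC [60, 21, 27]
  [15] addr=0x34c blk=52 s=4: L1-HIT | VC [60, 21, 27]

VC = [60, 21, 27]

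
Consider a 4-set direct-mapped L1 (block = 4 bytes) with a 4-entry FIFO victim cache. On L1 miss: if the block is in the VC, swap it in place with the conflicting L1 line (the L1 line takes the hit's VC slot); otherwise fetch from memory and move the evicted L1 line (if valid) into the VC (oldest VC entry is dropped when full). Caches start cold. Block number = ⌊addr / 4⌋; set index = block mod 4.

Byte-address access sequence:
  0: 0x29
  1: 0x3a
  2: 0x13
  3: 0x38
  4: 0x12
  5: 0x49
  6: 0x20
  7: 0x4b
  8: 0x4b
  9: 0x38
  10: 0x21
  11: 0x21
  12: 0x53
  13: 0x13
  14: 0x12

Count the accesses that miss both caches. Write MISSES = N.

MISSES = 6

0: 0x29 (blk 10, set 2) → MISS  vc=[]
1: 0x3a (blk 14, set 2) → MISS  vc=[10]
2: 0x13 (blk 4, set 0) → MISS  vc=[10]
3: 0x38 (blk 14, set 2) → L1-HIT  vc=[10]
4: 0x12 (blk 4, set 0) → L1-HIT  vc=[10]
5: 0x49 (blk 18, set 2) → MISS  vc=[10, 14]
6: 0x20 (blk 8, set 0) → MISS  vc=[10, 14, 4]
7: 0x4b (blk 18, set 2) → L1-HIT  vc=[10, 14, 4]
8: 0x4b (blk 18, set 2) → L1-HIT  vc=[10, 14, 4]
9: 0x38 (blk 14, set 2) → VC-HIT  vc=[10, 18, 4]
10: 0x21 (blk 8, set 0) → L1-HIT  vc=[10, 18, 4]
11: 0x21 (blk 8, set 0) → L1-HIT  vc=[10, 18, 4]
12: 0x53 (blk 20, set 0) → MISS  vc=[10, 18, 4, 8]
13: 0x13 (blk 4, set 0) → VC-HIT  vc=[10, 18, 20, 8]
14: 0x12 (blk 4, set 0) → L1-HIT  vc=[10, 18, 20, 8]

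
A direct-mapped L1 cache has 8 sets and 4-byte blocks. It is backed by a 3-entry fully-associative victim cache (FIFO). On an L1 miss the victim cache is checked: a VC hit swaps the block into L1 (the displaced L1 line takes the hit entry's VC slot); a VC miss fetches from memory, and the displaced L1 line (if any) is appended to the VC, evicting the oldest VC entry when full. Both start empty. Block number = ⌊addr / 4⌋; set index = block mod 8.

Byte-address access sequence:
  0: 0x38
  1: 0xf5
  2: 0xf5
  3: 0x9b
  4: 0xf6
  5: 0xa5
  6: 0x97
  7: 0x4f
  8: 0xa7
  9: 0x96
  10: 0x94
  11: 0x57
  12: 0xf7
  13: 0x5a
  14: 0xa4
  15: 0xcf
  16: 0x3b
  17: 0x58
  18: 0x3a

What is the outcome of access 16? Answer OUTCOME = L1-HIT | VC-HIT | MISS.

  [0] addr=0x38 blk=14 s=6: MISS | VC []
  [1] addr=0xf5 blk=61 s=5: MISS | VC []
  [2] addr=0xf5 blk=61 s=5: L1-HIT | VC []
  [3] addr=0x9b blk=38 s=6: MISS | VC [14]
  [4] addr=0xf6 blk=61 s=5: L1-HIT | VC [14]
  [5] addr=0xa5 blk=41 s=1: MISS | VC [14]
  [6] addr=0x97 blk=37 s=5: MISS | VC [14, 61]
  [7] addr=0x4f blk=19 s=3: MISS | VC [14, 61]
  [8] addr=0xa7 blk=41 s=1: L1-HIT | VC [14, 61]
  [9] addr=0x96 blk=37 s=5: L1-HIT | VC [14, 61]
  [10] addr=0x94 blk=37 s=5: L1-HIT | VC [14, 61]
  [11] addr=0x57 blk=21 s=5: MISS | VC [14, 61, 37]
  [12] addr=0xf7 blk=61 s=5: VC-HIT | VC [14, 21, 37]
  [13] addr=0x5a blk=22 s=6: MISS | VC [21, 37, 38]
  [14] addr=0xa4 blk=41 s=1: L1-HIT | VC [21, 37, 38]
  [15] addr=0xcf blk=51 s=3: MISS | VC [37, 38, 19]
  [16] addr=0x3b blk=14 s=6: MISS | VC [38, 19, 22]
  [17] addr=0x58 blk=22 s=6: VC-HIT | VC [38, 19, 14]
  [18] addr=0x3a blk=14 s=6: VC-HIT | VC [38, 19, 22]

OUTCOME = MISS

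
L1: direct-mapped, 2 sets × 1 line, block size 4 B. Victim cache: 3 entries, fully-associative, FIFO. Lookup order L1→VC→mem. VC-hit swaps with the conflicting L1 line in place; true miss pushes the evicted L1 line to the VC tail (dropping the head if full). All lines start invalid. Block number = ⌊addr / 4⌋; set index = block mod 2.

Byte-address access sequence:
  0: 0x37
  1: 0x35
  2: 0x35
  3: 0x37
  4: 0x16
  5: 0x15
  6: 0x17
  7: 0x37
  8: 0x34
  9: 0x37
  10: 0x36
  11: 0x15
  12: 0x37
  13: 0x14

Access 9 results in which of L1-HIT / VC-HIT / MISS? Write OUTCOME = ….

#0 0x37→b13/s1 MISS; vc=[]
#1 0x35→b13/s1 L1-HIT; vc=[]
#2 0x35→b13/s1 L1-HIT; vc=[]
#3 0x37→b13/s1 L1-HIT; vc=[]
#4 0x16→b5/s1 MISS; vc=[13]
#5 0x15→b5/s1 L1-HIT; vc=[13]
#6 0x17→b5/s1 L1-HIT; vc=[13]
#7 0x37→b13/s1 VC-HIT; vc=[5]
#8 0x34→b13/s1 L1-HIT; vc=[5]
#9 0x37→b13/s1 L1-HIT; vc=[5]
#10 0x36→b13/s1 L1-HIT; vc=[5]
#11 0x15→b5/s1 VC-HIT; vc=[13]
#12 0x37→b13/s1 VC-HIT; vc=[5]
#13 0x14→b5/s1 VC-HIT; vc=[13]

OUTCOME = L1-HIT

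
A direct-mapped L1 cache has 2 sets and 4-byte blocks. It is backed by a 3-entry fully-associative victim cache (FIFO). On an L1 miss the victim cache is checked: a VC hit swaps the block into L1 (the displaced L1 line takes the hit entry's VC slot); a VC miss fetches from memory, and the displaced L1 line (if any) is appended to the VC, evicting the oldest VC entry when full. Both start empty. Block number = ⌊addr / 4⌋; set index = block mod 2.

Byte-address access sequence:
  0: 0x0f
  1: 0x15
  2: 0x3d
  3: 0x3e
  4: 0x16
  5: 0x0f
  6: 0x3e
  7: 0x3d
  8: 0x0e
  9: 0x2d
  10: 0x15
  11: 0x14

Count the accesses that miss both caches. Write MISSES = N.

  [0] addr=0xf blk=3 s=1: MISS | VC []
  [1] addr=0x15 blk=5 s=1: MISS | VC [3]
  [2] addr=0x3d blk=15 s=1: MISS | VC [3, 5]
  [3] addr=0x3e blk=15 s=1: L1-HIT | VC [3, 5]
  [4] addr=0x16 blk=5 s=1: VC-HIT | VC [3, 15]
  [5] addr=0xf blk=3 s=1: VC-HIT | VC [5, 15]
  [6] addr=0x3e blk=15 s=1: VC-HIT | VC [5, 3]
  [7] addr=0x3d blk=15 s=1: L1-HIT | VC [5, 3]
  [8] addr=0xe blk=3 s=1: VC-HIT | VC [5, 15]
  [9] addr=0x2d blk=11 s=1: MISS | VC [5, 15, 3]
  [10] addr=0x15 blk=5 s=1: VC-HIT | VC [11, 15, 3]
  [11] addr=0x14 blk=5 s=1: L1-HIT | VC [11, 15, 3]

MISSES = 4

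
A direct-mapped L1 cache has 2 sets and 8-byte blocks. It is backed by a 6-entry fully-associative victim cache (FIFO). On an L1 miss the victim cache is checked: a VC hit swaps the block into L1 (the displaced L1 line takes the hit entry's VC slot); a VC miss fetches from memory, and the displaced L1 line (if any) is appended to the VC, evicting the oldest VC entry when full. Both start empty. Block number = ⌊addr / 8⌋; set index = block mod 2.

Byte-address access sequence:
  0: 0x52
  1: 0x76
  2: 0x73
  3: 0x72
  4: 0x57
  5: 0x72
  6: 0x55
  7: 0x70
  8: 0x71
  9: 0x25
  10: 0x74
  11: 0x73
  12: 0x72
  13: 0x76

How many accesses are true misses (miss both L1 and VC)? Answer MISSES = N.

0: 0x52 (blk 10, set 0) → MISS  vc=[]
1: 0x76 (blk 14, set 0) → MISS  vc=[10]
2: 0x73 (blk 14, set 0) → L1-HIT  vc=[10]
3: 0x72 (blk 14, set 0) → L1-HIT  vc=[10]
4: 0x57 (blk 10, set 0) → VC-HIT  vc=[14]
5: 0x72 (blk 14, set 0) → VC-HIT  vc=[10]
6: 0x55 (blk 10, set 0) → VC-HIT  vc=[14]
7: 0x70 (blk 14, set 0) → VC-HIT  vc=[10]
8: 0x71 (blk 14, set 0) → L1-HIT  vc=[10]
9: 0x25 (blk 4, set 0) → MISS  vc=[10, 14]
10: 0x74 (blk 14, set 0) → VC-HIT  vc=[10, 4]
11: 0x73 (blk 14, set 0) → L1-HIT  vc=[10, 4]
12: 0x72 (blk 14, set 0) → L1-HIT  vc=[10, 4]
13: 0x76 (blk 14, set 0) → L1-HIT  vc=[10, 4]

MISSES = 3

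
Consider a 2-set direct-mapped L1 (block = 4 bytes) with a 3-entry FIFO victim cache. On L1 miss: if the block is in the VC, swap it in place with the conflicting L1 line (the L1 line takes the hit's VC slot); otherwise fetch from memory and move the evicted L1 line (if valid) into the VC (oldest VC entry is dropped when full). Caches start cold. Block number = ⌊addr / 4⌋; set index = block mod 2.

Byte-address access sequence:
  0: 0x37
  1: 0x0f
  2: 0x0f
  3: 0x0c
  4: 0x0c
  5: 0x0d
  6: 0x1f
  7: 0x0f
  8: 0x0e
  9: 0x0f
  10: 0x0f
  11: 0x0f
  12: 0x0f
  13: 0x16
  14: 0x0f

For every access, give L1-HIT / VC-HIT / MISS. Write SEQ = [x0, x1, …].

#0 0x37→b13/s1 MISS; vc=[]
#1 0xf→b3/s1 MISS; vc=[13]
#2 0xf→b3/s1 L1-HIT; vc=[13]
#3 0xc→b3/s1 L1-HIT; vc=[13]
#4 0xc→b3/s1 L1-HIT; vc=[13]
#5 0xd→b3/s1 L1-HIT; vc=[13]
#6 0x1f→b7/s1 MISS; vc=[13,3]
#7 0xf→b3/s1 VC-HIT; vc=[13,7]
#8 0xe→b3/s1 L1-HIT; vc=[13,7]
#9 0xf→b3/s1 L1-HIT; vc=[13,7]
#10 0xf→b3/s1 L1-HIT; vc=[13,7]
#11 0xf→b3/s1 L1-HIT; vc=[13,7]
#12 0xf→b3/s1 L1-HIT; vc=[13,7]
#13 0x16→b5/s1 MISS; vc=[13,7,3]
#14 0xf→b3/s1 VC-HIT; vc=[13,7,5]

SEQ = [MISS, MISS, L1-HIT, L1-HIT, L1-HIT, L1-HIT, MISS, VC-HIT, L1-HIT, L1-HIT, L1-HIT, L1-HIT, L1-HIT, MISS, VC-HIT]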